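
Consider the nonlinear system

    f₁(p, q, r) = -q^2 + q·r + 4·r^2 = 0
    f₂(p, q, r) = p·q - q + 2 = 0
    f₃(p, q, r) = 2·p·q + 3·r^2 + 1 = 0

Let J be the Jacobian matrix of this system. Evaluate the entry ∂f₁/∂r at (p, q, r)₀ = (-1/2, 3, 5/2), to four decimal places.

23.0000

∂f₁/∂r = q + 8·r.
At (-1/2, 3, 5/2) this is 23.0000.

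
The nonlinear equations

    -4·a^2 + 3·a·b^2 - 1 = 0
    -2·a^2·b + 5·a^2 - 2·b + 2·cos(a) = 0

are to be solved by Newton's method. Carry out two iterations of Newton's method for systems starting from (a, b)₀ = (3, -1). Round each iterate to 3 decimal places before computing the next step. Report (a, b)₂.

At (3, -1): F = (-28.000, 63.02002).
Jacobian J = [[-8·a + 3·b^2, 6·a·b], [-4·a·b + 10·a - 2·sin(a), -2·a^2 - 2]].
At the point, J = [[-21.000, -18.000], [41.71776, -20.000]] (det J = 1170.91968).
Solving J·Δ = −F gives Δ = (-1.447, 0.133).
Then the next iterate is (a, b)₁ = (1.553, -0.867).
Round to (1.553, -0.867) and repeat: F = (-7.14512, 18.01071), J = [[-10.16893, -8.07871], [18.91612, -6.82362]].
Δ = (-0.874, 0.216), so (a, b)₂ = (0.679, -0.651).

(0.679, -0.651)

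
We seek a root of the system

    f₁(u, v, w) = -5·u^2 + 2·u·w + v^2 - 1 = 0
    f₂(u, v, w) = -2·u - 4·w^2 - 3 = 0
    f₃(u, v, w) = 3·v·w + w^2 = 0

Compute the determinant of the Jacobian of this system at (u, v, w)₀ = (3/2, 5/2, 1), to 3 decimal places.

-235.000

J = [[-10·u + 2·w, 2·v, 2·u], [-2, 0, -8·w], [0, 3·w, 3·v + 2·w]].
At the point, J = [[-13.000, 5.000, 3.000], [-2.000, 0.000, -8.000], [0.000, 3.000, 9.500]].
det J = -235.000.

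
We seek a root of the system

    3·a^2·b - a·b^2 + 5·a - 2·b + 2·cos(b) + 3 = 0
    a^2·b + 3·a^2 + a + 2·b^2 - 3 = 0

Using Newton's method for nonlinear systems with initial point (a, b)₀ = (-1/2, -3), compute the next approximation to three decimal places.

(-0.902, -1.800)

At (-1/2, -3): F = (6.77002, 14.500).
Jacobian J = [[6·a·b - b^2 + 5, 3·a^2 - 2·a·b - 2·sin(b) - 2], [2·a·b + 6·a + 1, a^2 + 4·b]].
At the point, J = [[5.000, -3.96776], [1.000, -11.750]] (det J = -54.78224).
Solving J·Δ = −F gives Δ = (-0.402, 1.200).
Then the next iterate is (a, b)₁ = (-0.902, -1.800).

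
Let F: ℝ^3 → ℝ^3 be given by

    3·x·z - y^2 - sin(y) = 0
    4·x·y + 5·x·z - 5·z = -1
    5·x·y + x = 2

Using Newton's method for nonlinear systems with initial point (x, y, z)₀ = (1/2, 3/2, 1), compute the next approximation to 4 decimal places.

At (1/2, 3/2, 1): F = (-1.747495, 1.5000, 2.2500).
Jacobian J = [[3·z, -2·y - cos(y), 3·x], [4·y + 5·z, 4·x, 5·x - 5], [5·y + 1, 5·x, 0]].
At the point, J = [[3.0000, -3.070737, 1.5000], [11.0000, 2.0000, -2.5000], [8.5000, 2.5000, 0.0000]] (det J = 99.753166).
Solving J·Δ = −F gives Δ = (-0.0524, -0.7219, -0.2080).
Then the next iterate is (x, y, z)₁ = (0.4476, 0.7781, 0.7920).

(0.4476, 0.7781, 0.7920)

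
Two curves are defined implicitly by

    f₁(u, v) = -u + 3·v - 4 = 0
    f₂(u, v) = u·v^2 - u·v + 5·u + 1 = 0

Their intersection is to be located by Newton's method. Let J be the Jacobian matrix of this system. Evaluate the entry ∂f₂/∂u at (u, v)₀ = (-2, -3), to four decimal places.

17.0000

∂f₂/∂u = v^2 - v + 5.
At (-2, -3) this is 17.0000.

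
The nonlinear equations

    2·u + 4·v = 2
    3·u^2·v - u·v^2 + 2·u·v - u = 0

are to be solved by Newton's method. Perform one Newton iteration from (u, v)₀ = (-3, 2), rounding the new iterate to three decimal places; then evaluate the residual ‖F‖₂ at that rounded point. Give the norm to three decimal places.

16.900

At (-3, 2): F = (0.000, 57.000).
Jacobian J = [[2, 4], [6·u·v - v^2 + 2·v - 1, 3·u^2 - 2·u·v + 2·u]].
At the point, J = [[2.000, 4.000], [-37.000, 33.000]] (det J = 214.000).
Solving J·Δ = −F gives Δ = (1.065, -0.533).
Then the next iterate is (u, v)₁ = (-1.935, 1.467).
Re-evaluating at (-1.935, 1.467): F = (-0.002, 16.90034), so ‖F‖₂ = 16.900.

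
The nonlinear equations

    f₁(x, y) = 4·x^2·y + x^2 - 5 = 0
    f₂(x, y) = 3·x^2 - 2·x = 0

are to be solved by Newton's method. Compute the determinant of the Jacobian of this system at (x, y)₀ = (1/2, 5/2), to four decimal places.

-1.0000

J = [[8·x·y + 2·x, 4·x^2], [6·x - 2, 0]].
At the point, J = [[11.0000, 1.0000], [1.0000, 0.0000]].
det J = -1.0000.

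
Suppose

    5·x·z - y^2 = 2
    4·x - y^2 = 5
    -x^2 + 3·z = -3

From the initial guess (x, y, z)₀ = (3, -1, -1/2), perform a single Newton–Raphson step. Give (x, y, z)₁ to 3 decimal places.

(2.106, -2.213, 0.213)

At (3, -1, -1/2): F = (-10.500, 6.000, -7.500).
Jacobian J = [[5·z, -2·y, 5·x], [4, -2·y, 0], [-2·x, 0, 3]].
At the point, J = [[-2.500, 2.000, 15.000], [4.000, 2.000, 0.000], [-6.000, 0.000, 3.000]] (det J = 141.000).
Solving J·Δ = −F gives Δ = (-0.894, -1.213, 0.713).
Then the next iterate is (x, y, z)₁ = (2.106, -2.213, 0.213).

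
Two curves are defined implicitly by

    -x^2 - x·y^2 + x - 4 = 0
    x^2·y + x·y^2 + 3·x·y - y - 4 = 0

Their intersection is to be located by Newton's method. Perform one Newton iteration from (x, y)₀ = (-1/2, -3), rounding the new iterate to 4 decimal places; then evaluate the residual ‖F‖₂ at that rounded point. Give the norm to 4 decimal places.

47.2158

At (-1/2, -3): F = (-0.2500, -1.7500).
Jacobian J = [[-2·x - y^2 + 1, -2·x·y], [2·x·y + y^2 + 3·y, x^2 + 2·x·y + 3·x - 1]].
At the point, J = [[-7.0000, -3.0000], [3.0000, 0.7500]] (det J = 3.7500).
Solving J·Δ = −F gives Δ = (1.4500, -3.4667).
Then the next iterate is (x, y)₁ = (0.9500, -6.4667).
Re-evaluating at (0.9500, -6.4667): F = (-43.679798, 17.927707), so ‖F‖₂ = 47.2158.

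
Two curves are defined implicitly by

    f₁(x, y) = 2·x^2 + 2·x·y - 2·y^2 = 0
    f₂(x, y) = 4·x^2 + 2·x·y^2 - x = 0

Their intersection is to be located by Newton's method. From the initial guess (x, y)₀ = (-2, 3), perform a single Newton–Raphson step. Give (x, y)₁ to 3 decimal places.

(-5.750, 2.094)

At (-2, 3): F = (-22.000, -18.000).
Jacobian J = [[4·x + 2·y, 2·x - 4·y], [8·x + 2·y^2 - 1, 4·x·y]].
At the point, J = [[-2.000, -16.000], [1.000, -24.000]] (det J = 64.000).
Solving J·Δ = −F gives Δ = (-3.750, -0.906).
Then the next iterate is (x, y)₁ = (-5.750, 2.094).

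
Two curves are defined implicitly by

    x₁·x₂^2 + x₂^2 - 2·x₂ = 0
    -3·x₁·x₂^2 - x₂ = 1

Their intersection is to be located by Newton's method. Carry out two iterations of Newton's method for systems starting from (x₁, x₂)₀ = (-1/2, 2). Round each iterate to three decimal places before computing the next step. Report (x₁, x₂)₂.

(-0.171, 2.474)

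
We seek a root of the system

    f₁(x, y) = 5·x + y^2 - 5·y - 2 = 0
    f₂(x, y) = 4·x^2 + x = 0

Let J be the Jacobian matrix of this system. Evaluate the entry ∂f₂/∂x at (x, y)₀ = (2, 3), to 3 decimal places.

17.000

∂f₂/∂x = 8·x + 1.
At (2, 3) this is 17.000.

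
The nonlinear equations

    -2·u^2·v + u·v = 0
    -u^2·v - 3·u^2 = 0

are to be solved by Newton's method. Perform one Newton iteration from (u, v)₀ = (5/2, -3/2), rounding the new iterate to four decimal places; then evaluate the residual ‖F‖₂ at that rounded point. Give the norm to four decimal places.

At (5/2, -3/2): F = (15.0000, -9.3750).
Jacobian J = [[-4·u·v + v, -2·u^2 + u], [-2·u·v - 6·u, -u^2]].
At the point, J = [[13.5000, -10.0000], [-7.5000, -6.2500]] (det J = -159.3750).
Solving J·Δ = −F gives Δ = (-1.1765, -0.0882).
Then the next iterate is (u, v)₁ = (1.3235, -1.5882).
Re-evaluating at (1.3235, -1.5882): F = (3.461966, -2.472983), so ‖F‖₂ = 4.2545.

4.2545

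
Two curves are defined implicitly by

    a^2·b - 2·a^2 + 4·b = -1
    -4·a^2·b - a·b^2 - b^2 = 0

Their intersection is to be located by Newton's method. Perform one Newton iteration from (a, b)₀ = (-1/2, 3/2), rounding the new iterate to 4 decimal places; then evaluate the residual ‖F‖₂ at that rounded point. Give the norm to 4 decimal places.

At (-1/2, 3/2): F = (6.8750, -2.6250).
Jacobian J = [[2·a·b - 4·a, a^2 + 4], [-8·a·b - b^2, -4·a^2 - 2·a·b - 2·b]].
At the point, J = [[0.5000, 4.2500], [3.7500, -2.5000]] (det J = -17.1875).
Solving J·Δ = −F gives Δ = (-0.3509, -1.5764).
Then the next iterate is (a, b)₁ = (-0.8509, -0.0764).
Re-evaluating at (-0.8509, -0.0764): F = (-0.808978, 0.220394), so ‖F‖₂ = 0.8385.

0.8385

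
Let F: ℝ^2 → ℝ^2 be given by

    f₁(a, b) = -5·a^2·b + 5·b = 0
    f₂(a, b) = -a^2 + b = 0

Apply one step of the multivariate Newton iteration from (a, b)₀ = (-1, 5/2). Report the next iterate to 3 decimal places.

At (-1, 5/2): F = (0.000, 1.500).
Jacobian J = [[-10·a·b, -5·a^2 + 5], [-2·a, 1]].
At the point, J = [[25.000, 0.000], [2.000, 1.000]] (det J = 25.000).
Solving J·Δ = −F gives Δ = (0.000, -1.500).
Then the next iterate is (a, b)₁ = (-1.000, 1.000).

(-1.000, 1.000)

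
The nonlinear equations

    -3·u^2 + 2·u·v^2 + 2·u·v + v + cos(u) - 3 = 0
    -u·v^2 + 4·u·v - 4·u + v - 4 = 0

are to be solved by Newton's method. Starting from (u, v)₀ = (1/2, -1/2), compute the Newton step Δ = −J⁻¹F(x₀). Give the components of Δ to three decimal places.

(-0.658, 1.003)

At (1/2, -1/2): F = (-3.62242, -7.625).
Jacobian J = [[-6·u + 2·v^2 + 2·v - sin(u), 4·u·v + 2·u + 1], [-v^2 + 4·v - 4, -2·u·v + 4·u + 1]].
At the point, J = [[-3.97943, 1.000], [-6.250, 3.500]] (det J = -7.67799).
Solving J·Δ = −F gives Δ = (-0.658, 1.003).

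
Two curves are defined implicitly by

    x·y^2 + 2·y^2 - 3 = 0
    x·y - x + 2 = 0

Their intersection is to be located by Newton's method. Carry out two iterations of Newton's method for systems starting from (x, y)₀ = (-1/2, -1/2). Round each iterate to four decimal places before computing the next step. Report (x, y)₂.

At (-1/2, -1/2): F = (-2.6250, 2.7500).
Jacobian J = [[y^2, 2·x·y + 4·y], [y - 1, x]].
At the point, J = [[0.2500, -1.5000], [-1.5000, -0.5000]] (det J = -2.3750).
Solving J·Δ = −F gives Δ = (2.2895, -1.3684).
Then the next iterate is (x, y)₁ = (1.7895, -1.8684).
Round to (1.7895, -1.8684) and repeat: F = (10.228836, -3.133002), J = [[3.490919, -14.160604], [-2.8684, 1.7895]].
Δ = (-0.7582, 0.5354), so (x, y)₂ = (1.0313, -1.3330).

(1.0313, -1.3330)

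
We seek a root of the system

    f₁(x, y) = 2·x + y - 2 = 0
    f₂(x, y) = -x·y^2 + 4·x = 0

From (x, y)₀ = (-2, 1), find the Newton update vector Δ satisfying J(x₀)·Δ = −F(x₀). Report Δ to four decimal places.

(2.8000, -0.6000)

At (-2, 1): F = (-5.0000, -6.0000).
Jacobian J = [[2, 1], [-y^2 + 4, -2·x·y]].
At the point, J = [[2.0000, 1.0000], [3.0000, 4.0000]] (det J = 5.0000).
Solving J·Δ = −F gives Δ = (2.8000, -0.6000).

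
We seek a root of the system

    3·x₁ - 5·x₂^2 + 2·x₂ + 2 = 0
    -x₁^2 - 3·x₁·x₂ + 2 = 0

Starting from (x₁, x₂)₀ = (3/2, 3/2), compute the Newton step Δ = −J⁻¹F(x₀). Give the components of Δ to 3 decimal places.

At (3/2, 3/2): F = (-1.750, -7.000).
Jacobian J = [[3, -10·x₂ + 2], [-2·x₁ - 3·x₂, -3·x₁]].
At the point, J = [[3.000, -13.000], [-7.500, -4.500]] (det J = -111.000).
Solving J·Δ = −F gives Δ = (-0.749, -0.307).

(-0.749, -0.307)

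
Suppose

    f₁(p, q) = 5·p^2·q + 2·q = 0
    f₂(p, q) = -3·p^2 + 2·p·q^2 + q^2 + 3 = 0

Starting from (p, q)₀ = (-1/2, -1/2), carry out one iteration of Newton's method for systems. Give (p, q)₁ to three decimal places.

At (-1/2, -1/2): F = (-1.625, 2.250).
Jacobian J = [[10·p·q, 5·p^2 + 2], [-6·p + 2·q^2, 4·p·q + 2·q]].
At the point, J = [[2.500, 3.250], [3.500, 0.000]] (det J = -11.375).
Solving J·Δ = −F gives Δ = (-0.643, 0.995).
Then the next iterate is (p, q)₁ = (-1.143, 0.495).

(-1.143, 0.495)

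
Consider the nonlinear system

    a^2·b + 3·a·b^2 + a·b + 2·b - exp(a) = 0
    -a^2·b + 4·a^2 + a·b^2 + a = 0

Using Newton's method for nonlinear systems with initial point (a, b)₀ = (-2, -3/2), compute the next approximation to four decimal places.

At (-2, -3/2): F = (-19.635335, 15.5000).
Jacobian J = [[2·a·b + 3·b^2 + b - exp(a), a^2 + 6·a·b + a + 2], [-2·a·b + 8·a + b^2 + 1, -a^2 + 2·a·b]].
At the point, J = [[11.114665, 22.0000], [-18.7500, 2.0000]] (det J = 434.729329).
Solving J·Δ = −F gives Δ = (0.8747, 0.4506).
Then the next iterate is (a, b)₁ = (-1.1253, -1.0494).

(-1.1253, -1.0494)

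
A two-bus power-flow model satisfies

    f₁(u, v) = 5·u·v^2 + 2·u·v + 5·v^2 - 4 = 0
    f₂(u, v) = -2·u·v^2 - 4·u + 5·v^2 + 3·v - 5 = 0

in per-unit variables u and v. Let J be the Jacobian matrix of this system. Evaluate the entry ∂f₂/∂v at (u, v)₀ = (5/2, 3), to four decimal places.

∂f₂/∂v = -4·u·v + 10·v + 3.
At (5/2, 3) this is 3.0000.

3.0000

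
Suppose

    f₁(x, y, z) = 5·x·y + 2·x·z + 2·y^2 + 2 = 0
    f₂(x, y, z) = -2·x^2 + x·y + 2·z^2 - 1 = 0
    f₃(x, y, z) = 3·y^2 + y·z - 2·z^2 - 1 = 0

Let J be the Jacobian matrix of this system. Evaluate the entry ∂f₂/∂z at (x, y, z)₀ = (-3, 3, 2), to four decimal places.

8.0000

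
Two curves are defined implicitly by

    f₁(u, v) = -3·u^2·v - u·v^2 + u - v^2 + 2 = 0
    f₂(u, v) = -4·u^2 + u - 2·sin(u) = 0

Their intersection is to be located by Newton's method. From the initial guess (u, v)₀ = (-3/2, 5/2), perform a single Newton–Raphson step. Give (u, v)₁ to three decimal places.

(-0.839, 2.067)

At (-3/2, 5/2): F = (-13.250, -8.50501).
Jacobian J = [[-6·u·v - v^2 + 1, -3·u^2 - 2·u·v - 2·v], [-8·u - 2·cos(u) + 1, 0]].
At the point, J = [[17.250, -4.250], [12.85853, 0.000]] (det J = 54.64873).
Solving J·Δ = −F gives Δ = (0.661, -0.433).
Then the next iterate is (u, v)₁ = (-0.839, 2.067).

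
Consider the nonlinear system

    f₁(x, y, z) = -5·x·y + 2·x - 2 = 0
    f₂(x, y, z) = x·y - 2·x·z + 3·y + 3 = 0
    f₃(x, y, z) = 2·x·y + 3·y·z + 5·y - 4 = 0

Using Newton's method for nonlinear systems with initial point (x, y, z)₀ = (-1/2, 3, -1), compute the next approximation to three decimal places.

At (-1/2, 3, -1): F = (4.500, 9.500, -1.000).
Jacobian J = [[-5·y + 2, -5·x, 0], [y - 2·z, x + 3, -2·x], [2·y, 2·x + 3·z + 5, 3·y]].
At the point, J = [[-13.000, 2.500, 0.000], [5.000, 2.500, 1.000], [6.000, 1.000, 9.000]] (det J = -377.000).
Solving J·Δ = −F gives Δ = (-0.317, -3.448, 0.706).
Then the next iterate is (x, y, z)₁ = (-0.817, -0.448, -0.294).

(-0.817, -0.448, -0.294)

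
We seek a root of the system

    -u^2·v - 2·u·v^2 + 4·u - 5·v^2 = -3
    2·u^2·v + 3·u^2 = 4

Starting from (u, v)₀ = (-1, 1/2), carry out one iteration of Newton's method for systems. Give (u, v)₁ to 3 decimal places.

(-1.196, -0.283)

At (-1, 1/2): F = (-2.250, 0.000).
Jacobian J = [[-2·u·v - 2·v^2 + 4, -u^2 - 4·u·v - 10·v], [4·u·v + 6·u, 2·u^2]].
At the point, J = [[4.500, -4.000], [-8.000, 2.000]] (det J = -23.000).
Solving J·Δ = −F gives Δ = (-0.196, -0.783).
Then the next iterate is (u, v)₁ = (-1.196, -0.283).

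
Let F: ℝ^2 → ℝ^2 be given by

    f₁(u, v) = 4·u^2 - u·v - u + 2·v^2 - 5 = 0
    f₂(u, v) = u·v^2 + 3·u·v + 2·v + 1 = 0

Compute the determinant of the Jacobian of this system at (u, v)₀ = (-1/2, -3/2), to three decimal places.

J = [[8·u - v - 1, -u + 4·v], [v^2 + 3·v, 2·u·v + 3·u + 2]].
At the point, J = [[-3.500, -5.500], [-2.250, 2.000]].
det J = -19.375.

-19.375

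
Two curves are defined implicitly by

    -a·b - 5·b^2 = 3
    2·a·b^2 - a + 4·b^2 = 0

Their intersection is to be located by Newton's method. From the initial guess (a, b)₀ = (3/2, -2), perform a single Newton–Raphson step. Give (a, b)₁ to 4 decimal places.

At (3/2, -2): F = (-20.0000, 26.5000).
Jacobian J = [[-b, -a - 10·b], [2·b^2 - 1, 4·a·b + 8·b]].
At the point, J = [[2.0000, 18.5000], [7.0000, -28.0000]] (det J = -185.5000).
Solving J·Δ = −F gives Δ = (0.3760, 1.0404).
Then the next iterate is (a, b)₁ = (1.8760, -0.9596).

(1.8760, -0.9596)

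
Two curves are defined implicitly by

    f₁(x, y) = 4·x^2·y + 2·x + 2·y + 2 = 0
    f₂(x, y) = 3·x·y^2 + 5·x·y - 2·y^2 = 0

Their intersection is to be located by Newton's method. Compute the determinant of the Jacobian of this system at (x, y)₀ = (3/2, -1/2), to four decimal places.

J = [[8·x·y + 2, 4·x^2 + 2], [3·y^2 + 5·y, 6·x·y + 5·x - 4·y]].
At the point, J = [[-4.0000, 11.0000], [-1.7500, 5.0000]].
det J = -0.7500.

-0.7500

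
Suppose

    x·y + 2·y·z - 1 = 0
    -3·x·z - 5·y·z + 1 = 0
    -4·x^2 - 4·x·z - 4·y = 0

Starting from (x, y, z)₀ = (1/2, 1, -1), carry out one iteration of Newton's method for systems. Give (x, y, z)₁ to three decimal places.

(0.620, 0.022, -0.543)

At (1/2, 1, -1): F = (-2.500, 7.500, -3.000).
Jacobian J = [[y, x + 2·z, 2·y], [-3·z, -5·z, -3·x - 5·y], [-8·x - 4·z, -4, -4·x]].
At the point, J = [[1.000, -1.500, 2.000], [3.000, 5.000, -6.500], [0.000, -4.000, -2.000]] (det J = -69.000).
Solving J·Δ = −F gives Δ = (0.120, -0.978, 0.457).
Then the next iterate is (x, y, z)₁ = (0.620, 0.022, -0.543).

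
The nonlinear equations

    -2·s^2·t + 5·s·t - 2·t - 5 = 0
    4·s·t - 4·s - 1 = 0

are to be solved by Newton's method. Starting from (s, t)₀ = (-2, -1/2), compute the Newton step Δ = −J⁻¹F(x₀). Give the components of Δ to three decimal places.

At (-2, -1/2): F = (5.000, 11.000).
Jacobian J = [[-4·s·t + 5·t, -2·s^2 + 5·s - 2], [4·t - 4, 4·s]].
At the point, J = [[-6.500, -20.000], [-6.000, -8.000]] (det J = -68.000).
Solving J·Δ = −F gives Δ = (2.647, -0.610).

(2.647, -0.610)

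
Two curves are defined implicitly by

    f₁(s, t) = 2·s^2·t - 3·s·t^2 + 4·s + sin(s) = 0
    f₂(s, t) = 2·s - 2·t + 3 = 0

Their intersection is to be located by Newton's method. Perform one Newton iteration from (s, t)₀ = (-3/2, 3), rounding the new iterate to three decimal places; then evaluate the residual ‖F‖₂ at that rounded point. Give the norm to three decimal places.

40.673

At (-3/2, 3): F = (47.00251, -6.000).
Jacobian J = [[4·s·t - 3·t^2 + cos(s) + 4, 2·s^2 - 6·s·t], [2, -2]].
At the point, J = [[-40.92926, 31.500], [2.000, -2.000]] (det J = 18.85853).
Solving J·Δ = −F gives Δ = (-5.037, -8.037).
Then the next iterate is (s, t)₁ = (-6.537, -5.037).
Re-evaluating at (-6.537, -5.037): F = (40.67293, 0.000), so ‖F‖₂ = 40.673.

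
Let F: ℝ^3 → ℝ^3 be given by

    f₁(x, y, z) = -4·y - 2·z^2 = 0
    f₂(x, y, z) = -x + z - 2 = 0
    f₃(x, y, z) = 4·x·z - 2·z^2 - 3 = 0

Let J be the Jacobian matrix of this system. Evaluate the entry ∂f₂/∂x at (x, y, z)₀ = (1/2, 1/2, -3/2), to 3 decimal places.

-1.000

∂f₂/∂x = -1.
At (1/2, 1/2, -3/2) this is -1.000.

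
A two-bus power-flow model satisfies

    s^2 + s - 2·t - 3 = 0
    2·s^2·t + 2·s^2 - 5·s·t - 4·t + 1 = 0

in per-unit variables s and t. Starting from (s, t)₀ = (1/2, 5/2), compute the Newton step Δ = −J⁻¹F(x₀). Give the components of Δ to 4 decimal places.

(0.7174, -2.9076)

At (1/2, 5/2): F = (-7.2500, -13.5000).
Jacobian J = [[2·s + 1, -2], [4·s·t + 4·s - 5·t, 2·s^2 - 5·s - 4]].
At the point, J = [[2.0000, -2.0000], [-5.5000, -6.0000]] (det J = -23.0000).
Solving J·Δ = −F gives Δ = (0.7174, -2.9076).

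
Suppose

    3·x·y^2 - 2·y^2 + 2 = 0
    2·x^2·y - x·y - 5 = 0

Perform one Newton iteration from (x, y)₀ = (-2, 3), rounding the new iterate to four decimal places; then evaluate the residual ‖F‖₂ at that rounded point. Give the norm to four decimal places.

At (-2, 3): F = (-70.0000, 25.0000).
Jacobian J = [[3·y^2, 6·x·y - 4·y], [4·x·y - y, 2·x^2 - x]].
At the point, J = [[27.0000, -48.0000], [-27.0000, 10.0000]] (det J = -1026.0000).
Solving J·Δ = −F gives Δ = (0.4873, -1.1842).
Then the next iterate is (x, y)₁ = (-1.5127, 1.8158).
Re-evaluating at (-1.5127, 1.8158): F = (-19.556963, 6.056810), so ‖F‖₂ = 20.4734.

20.4734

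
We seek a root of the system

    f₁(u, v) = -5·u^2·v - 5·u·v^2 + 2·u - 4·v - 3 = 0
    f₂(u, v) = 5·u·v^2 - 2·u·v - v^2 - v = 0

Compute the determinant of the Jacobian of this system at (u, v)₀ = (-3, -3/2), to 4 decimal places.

-1535.7500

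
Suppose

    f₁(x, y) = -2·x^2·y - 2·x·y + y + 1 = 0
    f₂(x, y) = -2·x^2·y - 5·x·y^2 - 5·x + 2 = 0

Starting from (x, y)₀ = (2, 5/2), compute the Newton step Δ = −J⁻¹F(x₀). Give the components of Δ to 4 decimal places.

At (2, 5/2): F = (-26.5000, -90.5000).
Jacobian J = [[-4·x·y - 2·y, -2·x^2 - 2·x + 1], [-4·x·y - 5·y^2 - 5, -2·x^2 - 10·x·y]].
At the point, J = [[-25.0000, -11.0000], [-56.2500, -58.0000]] (det J = 831.2500).
Solving J·Δ = −F gives Δ = (-0.6514, -0.9286).

(-0.6514, -0.9286)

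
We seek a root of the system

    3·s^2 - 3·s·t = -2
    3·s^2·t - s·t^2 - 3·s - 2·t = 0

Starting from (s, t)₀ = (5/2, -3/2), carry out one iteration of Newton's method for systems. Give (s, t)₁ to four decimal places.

(0.6525, -2.0368)

At (5/2, -3/2): F = (32.0000, -38.2500).
Jacobian J = [[6·s - 3·t, -3·s], [6·s·t - t^2 - 3, 3·s^2 - 2·s·t - 2]].
At the point, J = [[19.5000, -7.5000], [-27.7500, 24.2500]] (det J = 264.7500).
Solving J·Δ = −F gives Δ = (-1.8475, -0.5368).
Then the next iterate is (s, t)₁ = (0.6525, -2.0368).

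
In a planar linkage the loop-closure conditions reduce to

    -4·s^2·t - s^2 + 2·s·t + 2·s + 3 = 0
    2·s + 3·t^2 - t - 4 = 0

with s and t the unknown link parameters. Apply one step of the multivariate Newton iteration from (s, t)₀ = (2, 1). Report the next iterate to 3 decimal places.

(1.625, 0.750)

At (2, 1): F = (-9.000, 2.000).
Jacobian J = [[-8·s·t - 2·s + 2·t + 2, -4·s^2 + 2·s], [2, 6·t - 1]].
At the point, J = [[-16.000, -12.000], [2.000, 5.000]] (det J = -56.000).
Solving J·Δ = −F gives Δ = (-0.375, -0.250).
Then the next iterate is (s, t)₁ = (1.625, 0.750).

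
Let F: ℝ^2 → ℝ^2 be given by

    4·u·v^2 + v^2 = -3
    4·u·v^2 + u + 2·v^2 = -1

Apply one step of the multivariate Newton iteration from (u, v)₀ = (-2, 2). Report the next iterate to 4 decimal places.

At (-2, 2): F = (-25.0000, -25.0000).
Jacobian J = [[4·v^2, 8·u·v + 2·v], [4·v^2 + 1, 8·u·v + 4·v]].
At the point, J = [[16.0000, -28.0000], [17.0000, -24.0000]] (det J = 92.0000).
Solving J·Δ = −F gives Δ = (1.0870, -0.2717).
Then the next iterate is (u, v)₁ = (-0.9130, 1.7283).

(-0.9130, 1.7283)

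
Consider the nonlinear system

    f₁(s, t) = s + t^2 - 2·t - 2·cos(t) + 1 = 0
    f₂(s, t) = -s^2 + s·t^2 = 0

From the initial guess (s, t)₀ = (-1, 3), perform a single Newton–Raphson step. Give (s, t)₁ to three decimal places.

(-0.756, 1.780)

At (-1, 3): F = (4.97998, -10.000).
Jacobian J = [[1, 2·t + 2·sin(t) - 2], [-2·s + t^2, 2·s·t]].
At the point, J = [[1.000, 4.28224], [11.000, -6.000]] (det J = -53.10464).
Solving J·Δ = −F gives Δ = (0.244, -1.220).
Then the next iterate is (s, t)₁ = (-0.756, 1.780).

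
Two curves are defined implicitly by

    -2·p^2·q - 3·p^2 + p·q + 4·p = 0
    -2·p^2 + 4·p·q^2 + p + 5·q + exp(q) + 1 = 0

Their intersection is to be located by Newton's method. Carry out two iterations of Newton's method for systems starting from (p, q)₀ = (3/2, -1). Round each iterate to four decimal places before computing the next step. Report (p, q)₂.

At (3/2, -1): F = (2.2500, -0.632121).
Jacobian J = [[-4·p·q - 6·p + q + 4, -2·p^2 + p], [-4·p + 4·q^2 + 1, 8·p·q + exp(q) + 5]].
At the point, J = [[0.0000, -3.0000], [-1.0000, -6.632121]] (det J = -3.0000).
Solving J·Δ = −F gives Δ = (-5.6062, 0.7500).
Then the next iterate is (p, q)₁ = (-4.1062, -0.2500).
Round to (-4.1062, -0.2500) and repeat: F = (-57.550446, -38.325706), J = [[24.2810, -37.827957], [17.6748, 13.991201]].
Δ = (2.2364, -0.0859), so (p, q)₂ = (-1.8698, -0.3359).

(-1.8698, -0.3359)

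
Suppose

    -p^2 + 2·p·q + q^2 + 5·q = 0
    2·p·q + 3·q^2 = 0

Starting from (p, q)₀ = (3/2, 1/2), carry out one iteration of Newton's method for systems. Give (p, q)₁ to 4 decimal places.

(1.1071, 0.1905)

At (3/2, 1/2): F = (2.0000, 2.2500).
Jacobian J = [[-2·p + 2·q, 2·p + 2·q + 5], [2·q, 2·p + 6·q]].
At the point, J = [[-2.0000, 9.0000], [1.0000, 6.0000]] (det J = -21.0000).
Solving J·Δ = −F gives Δ = (-0.3929, -0.3095).
Then the next iterate is (p, q)₁ = (1.1071, 0.1905).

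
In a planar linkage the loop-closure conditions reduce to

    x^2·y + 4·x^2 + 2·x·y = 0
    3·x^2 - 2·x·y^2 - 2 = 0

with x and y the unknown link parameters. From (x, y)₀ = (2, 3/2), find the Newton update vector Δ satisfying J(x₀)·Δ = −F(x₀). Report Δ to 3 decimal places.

At (2, 3/2): F = (28.000, 1.000).
Jacobian J = [[2·x·y + 8·x + 2·y, x^2 + 2·x], [6·x - 2·y^2, -4·x·y]].
At the point, J = [[25.000, 8.000], [7.500, -12.000]] (det J = -360.000).
Solving J·Δ = −F gives Δ = (-0.956, -0.514).

(-0.956, -0.514)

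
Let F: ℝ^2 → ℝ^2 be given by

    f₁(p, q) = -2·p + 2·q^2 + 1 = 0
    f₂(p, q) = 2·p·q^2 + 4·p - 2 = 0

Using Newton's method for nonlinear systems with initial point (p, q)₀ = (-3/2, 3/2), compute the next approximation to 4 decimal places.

(-1.1364, 0.2045)

At (-3/2, 3/2): F = (8.5000, -14.7500).
Jacobian J = [[-2, 4·q], [2·q^2 + 4, 4·p·q]].
At the point, J = [[-2.0000, 6.0000], [8.5000, -9.0000]] (det J = -33.0000).
Solving J·Δ = −F gives Δ = (0.3636, -1.2955).
Then the next iterate is (p, q)₁ = (-1.1364, 0.2045).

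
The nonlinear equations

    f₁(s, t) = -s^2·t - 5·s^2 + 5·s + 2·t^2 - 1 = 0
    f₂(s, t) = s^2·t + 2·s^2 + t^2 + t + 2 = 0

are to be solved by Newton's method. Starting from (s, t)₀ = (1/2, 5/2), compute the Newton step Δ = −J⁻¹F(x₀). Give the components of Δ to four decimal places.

At (1/2, 5/2): F = (12.1250, 11.8750).
Jacobian J = [[-2·s·t - 10·s + 5, -s^2 + 4·t], [2·s·t + 4·s, s^2 + 2·t + 1]].
At the point, J = [[-2.5000, 9.7500], [4.5000, 6.2500]] (det J = -59.5000).
Solving J·Δ = −F gives Δ = (-0.6723, -1.4160).

(-0.6723, -1.4160)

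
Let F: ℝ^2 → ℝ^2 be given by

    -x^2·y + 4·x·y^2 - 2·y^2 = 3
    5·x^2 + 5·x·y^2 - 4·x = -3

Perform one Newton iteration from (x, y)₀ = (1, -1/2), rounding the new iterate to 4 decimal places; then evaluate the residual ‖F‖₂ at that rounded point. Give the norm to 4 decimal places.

52.9624

At (1, -1/2): F = (-2.0000, 5.2500).
Jacobian J = [[-2·x·y + 4·y^2, -x^2 + 8·x·y - 4·y], [10·x + 5·y^2 - 4, 10·x·y]].
At the point, J = [[2.0000, -3.0000], [7.2500, -5.0000]] (det J = 11.7500).
Solving J·Δ = −F gives Δ = (-2.1915, -2.1277).
Then the next iterate is (x, y)₁ = (-1.1915, -2.6277).
Re-evaluating at (-1.1915, -2.6277): F = (-45.987453, -26.271028), so ‖F‖₂ = 52.9624.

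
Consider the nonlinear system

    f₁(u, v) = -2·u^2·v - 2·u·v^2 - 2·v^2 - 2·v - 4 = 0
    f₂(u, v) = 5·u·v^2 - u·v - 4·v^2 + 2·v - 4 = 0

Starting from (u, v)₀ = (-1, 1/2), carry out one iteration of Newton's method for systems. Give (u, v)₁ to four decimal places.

At (-1, 1/2): F = (-6.0000, -4.7500).
Jacobian J = [[-4·u·v - 2·v^2, -2·u^2 - 4·u·v - 4·v - 2], [5·v^2 - v, 10·u·v - u - 8·v + 2]].
At the point, J = [[1.5000, -4.0000], [0.7500, -6.0000]] (det J = -6.0000).
Solving J·Δ = −F gives Δ = (2.8333, -0.4375).
Then the next iterate is (u, v)₁ = (1.8333, 0.0625).

(1.8333, 0.0625)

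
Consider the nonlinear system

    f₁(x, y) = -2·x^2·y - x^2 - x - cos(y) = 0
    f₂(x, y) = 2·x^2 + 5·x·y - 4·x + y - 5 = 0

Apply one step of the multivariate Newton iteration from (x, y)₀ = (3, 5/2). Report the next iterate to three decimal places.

(2.211, 0.949)

At (3, 5/2): F = (-56.19886, 41.000).
Jacobian J = [[-4·x·y - 2·x - 1, -2·x^2 + sin(y)], [4·x + 5·y - 4, 5·x + 1]].
At the point, J = [[-37.000, -17.40153], [20.500, 16.000]] (det J = -235.26868).
Solving J·Δ = −F gives Δ = (-0.789, -1.551).
Then the next iterate is (x, y)₁ = (2.211, 0.949).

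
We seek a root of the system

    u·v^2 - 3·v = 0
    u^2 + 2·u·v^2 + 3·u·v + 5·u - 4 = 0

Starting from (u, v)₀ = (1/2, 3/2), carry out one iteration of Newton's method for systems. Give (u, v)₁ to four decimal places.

At (1/2, 3/2): F = (-3.3750, 3.2500).
Jacobian J = [[v^2, 2·u·v - 3], [2·u + 2·v^2 + 3·v + 5, 4·u·v + 3·u]].
At the point, J = [[2.2500, -1.5000], [15.0000, 4.5000]] (det J = 32.6250).
Solving J·Δ = −F gives Δ = (0.3161, -1.7759).
Then the next iterate is (u, v)₁ = (0.8161, -0.2759).

(0.8161, -0.2759)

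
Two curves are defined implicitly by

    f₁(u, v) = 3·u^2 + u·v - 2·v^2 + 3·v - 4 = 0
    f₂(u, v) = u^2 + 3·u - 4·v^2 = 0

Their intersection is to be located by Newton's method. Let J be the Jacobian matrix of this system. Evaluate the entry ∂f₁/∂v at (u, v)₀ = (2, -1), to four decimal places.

9.0000

∂f₁/∂v = u - 4·v + 3.
At (2, -1) this is 9.0000.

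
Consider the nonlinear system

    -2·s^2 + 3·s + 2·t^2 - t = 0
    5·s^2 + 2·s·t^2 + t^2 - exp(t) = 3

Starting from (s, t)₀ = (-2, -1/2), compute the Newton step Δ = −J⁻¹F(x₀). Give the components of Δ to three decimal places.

(0.492, -2.531)

At (-2, -1/2): F = (-13.000, 15.64347).
Jacobian J = [[-4·s + 3, 4·t - 1], [10·s + 2·t^2, 4·s·t + 2·t - exp(t)]].
At the point, J = [[11.000, -3.000], [-19.500, 2.39347]] (det J = -32.17184).
Solving J·Δ = −F gives Δ = (0.492, -2.531).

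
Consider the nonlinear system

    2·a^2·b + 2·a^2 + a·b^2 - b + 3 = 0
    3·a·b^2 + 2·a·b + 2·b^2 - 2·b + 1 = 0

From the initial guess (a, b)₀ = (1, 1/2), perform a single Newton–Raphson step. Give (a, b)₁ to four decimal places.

At (1, 1/2): F = (5.7500, 2.2500).
Jacobian J = [[4·a·b + 4·a + b^2, 2·a^2 + 2·a·b - 1], [3·b^2 + 2·b, 6·a·b + 2·a + 4·b - 2]].
At the point, J = [[6.2500, 2.0000], [1.7500, 5.0000]] (det J = 27.7500).
Solving J·Δ = −F gives Δ = (-0.8739, -0.1441).
Then the next iterate is (a, b)₁ = (0.1261, 0.3559).

(0.1261, 0.3559)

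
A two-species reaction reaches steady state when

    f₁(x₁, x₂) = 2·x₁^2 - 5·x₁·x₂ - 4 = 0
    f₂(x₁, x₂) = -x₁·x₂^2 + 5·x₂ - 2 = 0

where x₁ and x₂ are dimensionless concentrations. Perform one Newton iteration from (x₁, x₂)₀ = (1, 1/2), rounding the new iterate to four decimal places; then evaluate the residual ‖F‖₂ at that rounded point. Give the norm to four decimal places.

At (1, 1/2): F = (-4.5000, 0.2500).
Jacobian J = [[4·x₁ - 5·x₂, -5·x₁], [-x₂^2, -2·x₁·x₂ + 5]].
At the point, J = [[1.5000, -5.0000], [-0.2500, 4.0000]] (det J = 4.7500).
Solving J·Δ = −F gives Δ = (3.5263, 0.1579).
Then the next iterate is (x₁, x₂)₁ = (4.5263, 0.6579).
Re-evaluating at (4.5263, 0.6579): F = (22.085520, -0.669629), so ‖F‖₂ = 22.0957.

22.0957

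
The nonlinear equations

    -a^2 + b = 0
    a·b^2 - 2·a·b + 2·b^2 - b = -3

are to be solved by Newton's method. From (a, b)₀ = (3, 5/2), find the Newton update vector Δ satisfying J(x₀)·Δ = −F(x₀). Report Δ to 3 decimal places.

At (3, 5/2): F = (-6.500, 16.750).
Jacobian J = [[-2·a, 1], [b^2 - 2·b, 2·a·b - 2·a + 4·b - 1]].
At the point, J = [[-6.000, 1.000], [1.250, 18.000]] (det J = -109.250).
Solving J·Δ = −F gives Δ = (-1.224, -0.846).

(-1.224, -0.846)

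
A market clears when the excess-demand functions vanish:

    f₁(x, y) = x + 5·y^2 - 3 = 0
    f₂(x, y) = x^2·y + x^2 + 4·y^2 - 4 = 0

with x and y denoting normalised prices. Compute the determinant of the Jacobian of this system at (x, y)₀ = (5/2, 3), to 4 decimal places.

J = [[1, 10·y], [2·x·y + 2·x, x^2 + 8·y]].
At the point, J = [[1.0000, 30.0000], [20.0000, 30.2500]].
det J = -569.7500.

-569.7500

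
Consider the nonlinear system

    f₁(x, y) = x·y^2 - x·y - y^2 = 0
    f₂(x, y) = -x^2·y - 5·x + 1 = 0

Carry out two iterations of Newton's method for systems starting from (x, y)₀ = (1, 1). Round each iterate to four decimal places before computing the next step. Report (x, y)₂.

(0.2000, 0.0000)

At (1, 1): F = (-1.0000, -5.0000).
Jacobian J = [[y^2 - y, 2·x·y - x - 2·y], [-2·x·y - 5, -x^2]].
At the point, J = [[0.0000, -1.0000], [-7.0000, -1.0000]] (det J = -7.0000).
Solving J·Δ = −F gives Δ = (-0.5714, -1.0000).
Then the next iterate is (x, y)₁ = (0.4286, 0.0000).
Round to (0.4286, 0.0000) and repeat: F = (0.0000, -1.1430), J = [[0.0000, -0.4286], [-5.0000, -0.183698]].
Δ = (-0.2286, 0.0000), so (x, y)₂ = (0.2000, 0.0000).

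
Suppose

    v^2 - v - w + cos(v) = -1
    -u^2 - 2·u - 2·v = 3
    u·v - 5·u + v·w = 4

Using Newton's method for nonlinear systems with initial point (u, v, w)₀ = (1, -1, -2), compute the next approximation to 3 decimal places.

(-0.907, 0.813, -0.374)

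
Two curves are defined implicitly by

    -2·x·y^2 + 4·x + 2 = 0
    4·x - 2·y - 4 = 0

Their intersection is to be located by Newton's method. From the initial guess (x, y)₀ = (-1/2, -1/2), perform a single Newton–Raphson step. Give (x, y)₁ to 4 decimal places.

(-2.3333, -6.6667)

At (-1/2, -1/2): F = (0.2500, -5.0000).
Jacobian J = [[-2·y^2 + 4, -4·x·y], [4, -2]].
At the point, J = [[3.5000, -1.0000], [4.0000, -2.0000]] (det J = -3.0000).
Solving J·Δ = −F gives Δ = (-1.8333, -6.1667).
Then the next iterate is (x, y)₁ = (-2.3333, -6.6667).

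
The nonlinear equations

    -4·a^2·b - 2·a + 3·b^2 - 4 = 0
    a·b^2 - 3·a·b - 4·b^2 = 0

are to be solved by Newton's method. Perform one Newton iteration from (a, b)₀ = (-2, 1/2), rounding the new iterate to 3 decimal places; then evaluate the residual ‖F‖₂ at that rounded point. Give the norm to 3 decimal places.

2.932

At (-2, 1/2): F = (-7.250, 1.500).
Jacobian J = [[-8·a·b - 2, -4·a^2 + 6·b], [b^2 - 3·b, 2·a·b - 3·a - 8·b]].
At the point, J = [[6.000, -13.000], [-1.250, 0.000]] (det J = -16.250).
Solving J·Δ = −F gives Δ = (1.200, -0.004).
Then the next iterate is (a, b)₁ = (-0.800, 0.496).
Re-evaluating at (-0.800, 0.496): F = (-2.93171, 0.00952), so ‖F‖₂ = 2.932.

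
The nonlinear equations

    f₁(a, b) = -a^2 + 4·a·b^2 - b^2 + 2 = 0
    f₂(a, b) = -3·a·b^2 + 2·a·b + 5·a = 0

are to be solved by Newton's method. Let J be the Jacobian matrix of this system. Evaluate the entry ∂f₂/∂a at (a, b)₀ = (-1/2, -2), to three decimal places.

-11.000

∂f₂/∂a = -3·b^2 + 2·b + 5.
At (-1/2, -2) this is -11.000.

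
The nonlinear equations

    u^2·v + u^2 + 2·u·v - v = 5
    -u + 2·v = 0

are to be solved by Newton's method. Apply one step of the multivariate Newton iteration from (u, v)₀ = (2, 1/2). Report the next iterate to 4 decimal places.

(1.4286, 0.7143)

At (2, 1/2): F = (2.5000, -1.0000).
Jacobian J = [[2·u·v + 2·u + 2·v, u^2 + 2·u - 1], [-1, 2]].
At the point, J = [[7.0000, 7.0000], [-1.0000, 2.0000]] (det J = 21.0000).
Solving J·Δ = −F gives Δ = (-0.5714, 0.2143).
Then the next iterate is (u, v)₁ = (1.4286, 0.7143).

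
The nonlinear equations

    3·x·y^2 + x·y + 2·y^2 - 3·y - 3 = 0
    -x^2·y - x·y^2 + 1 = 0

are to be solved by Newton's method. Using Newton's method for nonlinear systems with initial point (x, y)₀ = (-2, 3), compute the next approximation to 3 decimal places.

(-1.300, 1.862)

At (-2, 3): F = (-54.000, 7.000).
Jacobian J = [[3·y^2 + y, 6·x·y + x + 4·y - 3], [-2·x·y - y^2, -x^2 - 2·x·y]].
At the point, J = [[30.000, -29.000], [3.000, 8.000]] (det J = 327.000).
Solving J·Δ = −F gives Δ = (0.700, -1.138).
Then the next iterate is (x, y)₁ = (-1.300, 1.862).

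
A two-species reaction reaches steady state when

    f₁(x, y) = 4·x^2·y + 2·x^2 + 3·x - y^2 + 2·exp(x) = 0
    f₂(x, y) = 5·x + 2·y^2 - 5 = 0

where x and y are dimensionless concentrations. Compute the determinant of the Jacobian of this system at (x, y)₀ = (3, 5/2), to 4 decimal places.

996.7107

J = [[8·x·y + 4·x + 2·exp(x) + 3, 4·x^2 - 2·y], [5, 4·y]].
At the point, J = [[115.171074, 31.0000], [5.0000, 10.0000]].
det J = 996.7107.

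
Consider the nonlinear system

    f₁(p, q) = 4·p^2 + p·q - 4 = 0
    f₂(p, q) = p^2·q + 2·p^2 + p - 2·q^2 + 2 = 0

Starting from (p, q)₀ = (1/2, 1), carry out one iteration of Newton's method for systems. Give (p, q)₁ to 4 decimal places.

At (1/2, 1): F = (-2.5000, 1.2500).
Jacobian J = [[8·p + q, p], [2·p·q + 4·p + 1, p^2 - 4·q]].
At the point, J = [[5.0000, 0.5000], [4.0000, -3.7500]] (det J = -20.7500).
Solving J·Δ = −F gives Δ = (0.4217, 0.7831).
Then the next iterate is (p, q)₁ = (0.9217, 1.7831).

(0.9217, 1.7831)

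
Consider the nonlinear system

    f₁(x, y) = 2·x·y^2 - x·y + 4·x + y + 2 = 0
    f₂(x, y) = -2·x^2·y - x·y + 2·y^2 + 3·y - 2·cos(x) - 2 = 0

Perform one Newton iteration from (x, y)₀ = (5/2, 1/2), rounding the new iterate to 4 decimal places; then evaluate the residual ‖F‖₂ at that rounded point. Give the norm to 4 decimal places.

At (5/2, 1/2): F = (12.5000, -5.897713).
Jacobian J = [[2·y^2 - y + 4, 4·x·y - x + 1], [-4·x·y - y + 2·sin(x), -2·x^2 - x + 4·y + 3]].
At the point, J = [[4.0000, 3.5000], [-4.303056, -10.0000]] (det J = -24.939305).
Solving J·Δ = −F gives Δ = (-4.1845, 1.2108).
Then the next iterate is (x, y)₁ = (-1.6845, 1.7108).
Re-evaluating at (-1.6845, 1.7108): F = (-10.005870, 2.385906), so ‖F‖₂ = 10.2864.

10.2864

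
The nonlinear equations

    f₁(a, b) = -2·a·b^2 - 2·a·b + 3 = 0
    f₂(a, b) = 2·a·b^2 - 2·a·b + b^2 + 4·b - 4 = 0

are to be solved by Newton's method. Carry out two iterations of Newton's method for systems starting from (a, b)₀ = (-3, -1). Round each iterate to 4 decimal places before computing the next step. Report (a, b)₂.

(-6.0000, 1.9583)

At (-3, -1): F = (3.0000, -19.0000).
Jacobian J = [[-2·b^2 - 2·b, -4·a·b - 2·a], [2·b^2 - 2·b, 4·a·b - 2·a + 2·b + 4]].
At the point, J = [[0.0000, -6.0000], [4.0000, 20.0000]] (det J = 24.0000).
Solving J·Δ = −F gives Δ = (2.2500, 0.5000).
Then the next iterate is (a, b)₁ = (-0.7500, -0.5000).
Round to (-0.7500, -0.5000) and repeat: F = (2.6250, -6.8750), J = [[0.5000, 0.0000], [1.5000, 6.0000]].
Δ = (-5.2500, 2.4583), so (a, b)₂ = (-6.0000, 1.9583).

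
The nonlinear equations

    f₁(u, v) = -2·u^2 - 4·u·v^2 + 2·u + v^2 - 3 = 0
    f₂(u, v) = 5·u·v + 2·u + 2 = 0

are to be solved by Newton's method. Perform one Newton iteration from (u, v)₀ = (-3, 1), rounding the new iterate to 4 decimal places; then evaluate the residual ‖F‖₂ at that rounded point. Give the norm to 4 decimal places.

At (-3, 1): F = (-14.0000, -19.0000).
Jacobian J = [[-4·u - 4·v^2 + 2, -8·u·v + 2·v], [5·v + 2, 5·u]].
At the point, J = [[10.0000, 26.0000], [7.0000, -15.0000]] (det J = -332.0000).
Solving J·Δ = −F gives Δ = (2.1205, -0.2771).
Then the next iterate is (u, v)₁ = (-0.8795, 0.7229).
Re-evaluating at (-0.8795, 0.7229): F = (-3.945004, -2.937953), so ‖F‖₂ = 4.9188.

4.9188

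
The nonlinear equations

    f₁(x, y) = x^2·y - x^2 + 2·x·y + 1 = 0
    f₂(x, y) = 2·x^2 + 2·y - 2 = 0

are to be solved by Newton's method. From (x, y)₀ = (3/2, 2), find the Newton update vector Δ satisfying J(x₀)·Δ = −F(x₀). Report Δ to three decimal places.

(-0.893, -0.571)

At (3/2, 2): F = (9.250, 6.500).
Jacobian J = [[2·x·y - 2·x + 2·y, x^2 + 2·x], [4·x, 2]].
At the point, J = [[7.000, 5.250], [6.000, 2.000]] (det J = -17.500).
Solving J·Δ = −F gives Δ = (-0.893, -0.571).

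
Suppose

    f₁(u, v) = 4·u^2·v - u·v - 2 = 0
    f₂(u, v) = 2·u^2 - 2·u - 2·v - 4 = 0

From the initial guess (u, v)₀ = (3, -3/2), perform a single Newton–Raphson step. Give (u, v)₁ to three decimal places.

(2.004, -0.981)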